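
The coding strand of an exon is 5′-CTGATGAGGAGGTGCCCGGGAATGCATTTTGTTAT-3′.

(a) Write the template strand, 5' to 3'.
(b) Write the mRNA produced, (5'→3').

(a) The template strand is the reverse complement of the coding strand: complement GACTACTCCTCCACGGGCCCTTACGTAAAACAATA, then reverse.
(b) mRNA matches the coding strand with T→U.

(a) 5'-ATAACAAAATGCATTCCCGGGCACCTCCTCATCAG-3'
(b) 5'-CUGAUGAGGAGGUGCCCGGGAAUGCAUUUUGUUAU-3'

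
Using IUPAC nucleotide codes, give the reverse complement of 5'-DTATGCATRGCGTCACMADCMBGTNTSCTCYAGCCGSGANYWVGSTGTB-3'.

5'-VACASCBWRNTCSCGGCTRGAGSANACVKGHTKGTGACGCYATGCATAH-3'

Standard pairs A↔T, G↔C; ambiguity codes pair R↔Y, M↔K, W↔W, S↔S, B↔V, D↔H, N↔N. Complement (HATACGTAYCGCAGTGKTHGKVCANASGAGRTCGGCSCTNRWBCSACAV), then reverse for 5'→3'.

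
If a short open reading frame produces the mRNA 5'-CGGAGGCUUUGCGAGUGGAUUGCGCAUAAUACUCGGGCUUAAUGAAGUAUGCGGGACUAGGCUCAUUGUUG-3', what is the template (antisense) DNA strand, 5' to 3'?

5'-CAACAATGAGCCTAGTCCCGCATACTTCATTAAGCCCGAGTATTATGCGCAATCCACTCGCAAAGCCTCCG-3'

Replace U with T to get the coding DNA strand: CGGAGGCTTTGCGAGTGGATTGCGCATAATACTCGGGCTTAATGAAGTATGCGGGACTAGGCTCATTGTTG. The template strand is its reverse complement (complement GCCTCCGAAACGCTCACCTAACGCGTATTATGAGCCCGAATTACTTCATACGCCCTGATCCGAGTAACAAC, then reverse).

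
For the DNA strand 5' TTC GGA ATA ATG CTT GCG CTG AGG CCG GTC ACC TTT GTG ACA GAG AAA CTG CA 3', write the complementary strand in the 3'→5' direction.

3'-AAGCCTTATTACGAACGCGACTCCGGCCAGTGGAAACACTGTCTCTTTGACGT-5'

Base-pairing A↔T, G↔C gives the complement. The complementary strand is antiparallel, so paired with a 5'→3' strand it runs 3'→5'.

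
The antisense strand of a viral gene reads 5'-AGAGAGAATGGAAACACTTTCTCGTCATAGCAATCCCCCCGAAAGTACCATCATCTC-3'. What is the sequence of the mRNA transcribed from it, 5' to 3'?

5'-GAGAUGAUGGUACUUUCGGGGGGAUUGCUAUGACGAGAAAGUGUUUCCAUUCUCUCU-3'

RNA polymerase reads the template 3'→5' and synthesizes mRNA 5'→3' by base-pairing (A→U, T→A, G↔C). The complement of the template is TCTCTCTTACCTTTGTGAAAGAGCAGTATCGTTAGGGGGGCTTTCATGGTAGTAGAG; antiparallel, so 5'→3' the coding strand is GAGATGATGGTACTTTCGGGGGGATTGCTATGACGAGAAAGTGTTTCCATTCTCTCT. Replace T with U for the mRNA.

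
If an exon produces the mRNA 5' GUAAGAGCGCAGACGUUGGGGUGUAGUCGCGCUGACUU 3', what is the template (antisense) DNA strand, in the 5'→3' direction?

5′-AAGTCAGCGCGACTACACCCCAACGTCTGCGCTCTTAC-3′

Replace U with T to get the coding DNA strand: GTAAGAGCGCAGACGTTGGGGTGTAGTCGCGCTGACTT. The template strand is its reverse complement (complement CATTCTCGCGTCTGCAACCCCACATCAGCGCGACTGAA, then reverse).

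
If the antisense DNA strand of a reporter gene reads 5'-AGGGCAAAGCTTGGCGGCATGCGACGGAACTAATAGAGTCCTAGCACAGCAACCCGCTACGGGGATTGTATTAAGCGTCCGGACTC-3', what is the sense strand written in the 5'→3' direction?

The coding strand is complementary and antiparallel to the template: take the complement (A↔T, G↔C) and reverse.

5'-GAGTCCGGACGCTTAATACAATCCCCGTAGCGGGTTGCTGTGCTAGGACTCTATTAGTTCCGTCGCATGCCGCCAAGCTTTGCCCT-3'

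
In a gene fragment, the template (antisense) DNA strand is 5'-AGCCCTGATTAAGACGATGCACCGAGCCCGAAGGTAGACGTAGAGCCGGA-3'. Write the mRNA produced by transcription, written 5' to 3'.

5′-UCCGGCUCUACGUCUACCUUCGGGCUCGGUGCAUCGUCUUAAUCAGGGCU-3′

RNA polymerase reads the template 3'→5' and synthesizes mRNA 5'→3' by base-pairing (A→U, T→A, G↔C). The complement of the template is TCGGGACTAATTCTGCTACGTGGCTCGGGCTTCCATCTGCATCTCGGCCT; antiparallel, so 5'→3' the coding strand is TCCGGCTCTACGTCTACCTTCGGGCTCGGTGCATCGTCTTAATCAGGGCT. Replace T with U for the mRNA.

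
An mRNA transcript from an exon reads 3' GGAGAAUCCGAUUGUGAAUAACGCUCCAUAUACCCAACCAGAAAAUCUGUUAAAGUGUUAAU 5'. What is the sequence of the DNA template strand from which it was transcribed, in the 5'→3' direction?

Written 5'→3' the mRNA is UAAUUGUGAAAUUGUCUAAAAGACCAACCCAUAUACCUCGCAAUAAGUGUUAGCCUAAGAGG, so the coding DNA strand is TAATTGTGAAATTGTCTAAAAGACCAACCCATATACCTCGCAATAAGTGTTAGCCTAAGAGG. The template is its reverse complement.

5'-CCTCTTAGGCTAACACTTATTGCGAGGTATATGGGTTGGTCTTTTAGACAATTTCACAATTA-3'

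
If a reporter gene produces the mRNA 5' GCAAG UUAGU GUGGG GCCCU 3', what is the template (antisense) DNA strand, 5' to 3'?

5'-AGGGCCCCACACTAACTTGC-3'

Replace U with T to get the coding DNA strand: GCAAGTTAGTGTGGGGCCCT. The template strand is its reverse complement (complement CGTTCAATCACACCCCGGGA, then reverse).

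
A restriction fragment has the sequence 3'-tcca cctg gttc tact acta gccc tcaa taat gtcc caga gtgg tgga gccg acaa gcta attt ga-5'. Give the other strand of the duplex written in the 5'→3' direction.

The strand is given 3'→5', so its complement runs 5'→3' in the same left-to-right order: pair each base A↔T, G↔C.

5′-AGGTGGACCAAGATGATGATCGGGAGTTATTACAGGGTCTCACCACCTCGGCTGTTCGATTAAACT-3′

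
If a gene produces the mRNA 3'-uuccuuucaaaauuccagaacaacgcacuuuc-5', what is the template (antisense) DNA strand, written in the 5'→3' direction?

Written 5'→3' the mRNA is CUUUCACGCAACAAGACCUUAAAACUUUCCUU, so the coding DNA strand is CTTTCACGCAACAAGACCTTAAAACTTTCCTT. The template is its reverse complement.

5'-AAGGAAAGTTTTAAGGTCTTGTTGCGTGAAAG-3'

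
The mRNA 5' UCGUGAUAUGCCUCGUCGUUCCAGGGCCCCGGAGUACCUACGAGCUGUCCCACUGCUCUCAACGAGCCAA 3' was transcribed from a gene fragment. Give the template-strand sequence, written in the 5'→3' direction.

5′-TTGGCTCGTTGAGAGCAGTGGGACAGCTCGTAGGTACTCCGGGGCCCTGGAACGACGAGGCATATCACGA-3′

Replace U with T to get the coding DNA strand: TCGTGATATGCCTCGTCGTTCCAGGGCCCCGGAGTACCTACGAGCTGTCCCACTGCTCTCAACGAGCCAA. The template strand is its reverse complement (complement AGCACTATACGGAGCAGCAAGGTCCCGGGGCCTCATGGATGCTCGACAGGGTGACGAGAGTTGCTCGGTT, then reverse).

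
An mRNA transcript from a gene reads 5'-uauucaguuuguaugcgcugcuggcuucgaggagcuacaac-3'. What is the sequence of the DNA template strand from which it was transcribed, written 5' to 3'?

5'-GTTGTAGCTCCTCGAAGCCAGCAGCGCATACAAACTGAATA-3'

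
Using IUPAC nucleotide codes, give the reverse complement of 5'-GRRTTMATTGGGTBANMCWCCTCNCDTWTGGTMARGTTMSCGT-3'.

Standard pairs A↔T, G↔C; ambiguity codes pair R↔Y, M↔K, W↔W, S↔S, B↔V, D↔H, N↔N. Complement (CYYAAKTAACCCAVTNKGWGGAGNGHAWACCAKTYCAAKSGCA), then reverse for 5'→3'.

5'-ACGSKAACYTKACCAWAHGNGAGGWGKNTVACCCAATKAAYYC-3'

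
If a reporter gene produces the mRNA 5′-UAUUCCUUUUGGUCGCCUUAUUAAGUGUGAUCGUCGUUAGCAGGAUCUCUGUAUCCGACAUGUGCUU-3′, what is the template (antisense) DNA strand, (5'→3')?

5'-AAGCACATGTCGGATACAGAGATCCTGCTAACGACGATCACACTTAATAAGGCGACCAAAAGGAATA-3'

Replace U with T to get the coding DNA strand: TATTCCTTTTGGTCGCCTTATTAAGTGTGATCGTCGTTAGCAGGATCTCTGTATCCGACATGTGCTT. The template strand is its reverse complement (complement ATAAGGAAAACCAGCGGAATAATTCACACTAGCAGCAATCGTCCTAGAGACATAGGCTGTACACGAA, then reverse).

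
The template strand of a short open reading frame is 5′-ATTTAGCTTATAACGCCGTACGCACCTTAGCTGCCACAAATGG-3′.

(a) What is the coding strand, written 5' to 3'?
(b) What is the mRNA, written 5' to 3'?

(a) 5'-CCATTTGTGGCAGCTAAGGTGCGTACGGCGTTATAAGCTAAAT-3'
(b) 5'-CCAUUUGUGGCAGCUAAGGUGCGUACGGCGUUAUAAGCUAAAU-3'

(a) The coding strand is the reverse complement of the template: complement TAAATCGAATATTGCGGCATGCGTGGAATCGACGGTGTTTACC, then reverse.
(b) mRNA has the coding-strand sequence with T→U.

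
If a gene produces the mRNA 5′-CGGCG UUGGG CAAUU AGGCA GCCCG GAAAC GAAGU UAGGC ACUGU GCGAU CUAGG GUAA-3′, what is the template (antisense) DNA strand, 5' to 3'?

Replace U with T to get the coding DNA strand: CGGCGTTGGGCAATTAGGCAGCCCGGAAACGAAGTTAGGCACTGTGCGATCTAGGGTAA. The template strand is its reverse complement (complement GCCGCAACCCGTTAATCCGTCGGGCCTTTGCTTCAATCCGTGACACGCTAGATCCCATT, then reverse).

5'-TTACCCTAGATCGCACAGTGCCTAACTTCGTTTCCGGGCTGCCTAATTGCCCAACGCCG-3'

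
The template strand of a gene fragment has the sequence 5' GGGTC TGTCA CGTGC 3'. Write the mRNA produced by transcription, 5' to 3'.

RNA polymerase reads the template 3'→5' and synthesizes mRNA 5'→3' by base-pairing (A→U, T→A, G↔C). The complement of the template is CCCAGACAGTGCACG; antiparallel, so 5'→3' the coding strand is GCACGTGACAGACCC. Replace T with U for the mRNA.

5′-GCACGUGACAGACCC-3′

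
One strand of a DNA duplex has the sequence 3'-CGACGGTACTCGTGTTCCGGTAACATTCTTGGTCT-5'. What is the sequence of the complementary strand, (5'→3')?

5'-GCTGCCATGAGCACAAGGCCATTGTAAGAACCAGA-3'

The strand is given 3'→5', so its complement runs 5'→3' in the same left-to-right order: pair each base A↔T, G↔C.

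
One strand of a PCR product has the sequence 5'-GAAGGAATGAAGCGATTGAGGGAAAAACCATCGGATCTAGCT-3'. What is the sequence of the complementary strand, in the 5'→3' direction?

The complement of GAAGGAATGAAGCGATTGAGGGAAAAACCATCGGATCTAGCT is CTTCCTTACTTCGCTAACTCCCTTTTTGGTAGCCTAGATCGA (A↔T, G↔C). DNA strands are antiparallel, so the complementary strand runs 3'→5'; reversing gives the 5'→3' form.

5'-AGCTAGATCCGATGGTTTTTCCCTCAATCGCTTCATTCCTTC-3'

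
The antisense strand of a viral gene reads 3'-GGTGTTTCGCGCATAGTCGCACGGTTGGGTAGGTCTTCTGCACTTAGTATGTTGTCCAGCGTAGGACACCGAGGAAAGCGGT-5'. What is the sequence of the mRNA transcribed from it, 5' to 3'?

5'-CCACAAAGCGCGUAUCAGCGUGCCAACCCAUCCAGAAGACGUGAAUCAUACAACAGGUCGCAUCCUGUGGCUCCUUUCGCCA-3'

Reading the template 3'→5' as shown, RNA polymerase pairs each base (A→U, T→A, G↔C) to build mRNA 5'→3' directly.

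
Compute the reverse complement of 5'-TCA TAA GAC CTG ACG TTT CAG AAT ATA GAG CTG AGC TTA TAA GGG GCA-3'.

Complement each base (A↔T, G↔C): AGTATTCTGGACTGCAAAGTCTTATATCTCGACTCGAATATTCCCCGT. Then reverse.

5'-TGCCCCTTATAAGCTCAGCTCTATATTCTGAAACGTCAGGTCTTATGA-3'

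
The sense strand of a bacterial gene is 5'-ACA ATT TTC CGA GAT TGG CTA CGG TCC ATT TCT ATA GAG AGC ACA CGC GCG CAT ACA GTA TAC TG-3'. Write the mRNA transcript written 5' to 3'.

5′-ACAAUUUUCCGAGAUUGGCUACGGUCCAUUUCUAUAGAGAGCACACGCGCGCAUACAGUAUACUG-3′

mRNA has the coding-strand sequence with U in place of T.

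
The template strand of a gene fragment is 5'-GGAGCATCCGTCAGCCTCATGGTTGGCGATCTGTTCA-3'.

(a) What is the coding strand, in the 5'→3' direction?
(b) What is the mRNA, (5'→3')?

(a) The coding strand is the reverse complement of the template: complement CCTCGTAGGCAGTCGGAGTACCAACCGCTAGACAAGT, then reverse.
(b) mRNA has the coding-strand sequence with T→U.

(a) 5′-TGAACAGATCGCCAACCATGAGGCTGACGGATGCTCC-3′
(b) 5'-UGAACAGAUCGCCAACCAUGAGGCUGACGGAUGCUCC-3'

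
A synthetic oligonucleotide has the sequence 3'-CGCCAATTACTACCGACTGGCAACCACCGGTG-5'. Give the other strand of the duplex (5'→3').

5'-GCGGTTAATGATGGCTGACCGTTGGTGGCCAC-3'

The strand is given 3'→5', so its complement runs 5'→3' in the same left-to-right order: pair each base A↔T, G↔C.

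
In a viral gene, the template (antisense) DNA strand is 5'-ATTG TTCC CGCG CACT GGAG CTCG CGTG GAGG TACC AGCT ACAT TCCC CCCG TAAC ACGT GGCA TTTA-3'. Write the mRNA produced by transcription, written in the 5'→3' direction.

The mRNA has the sequence of the coding strand (reverse complement of the template) with T→U. Reverse complement of ATTGTTCCCGCGCACTGGAGCTCGCGTGGAGGTACCAGCTACATTCCCCCCGTAACACGTGGCATTTA is TAAATGCCACGTGTTACGGGGGGAATGTAGCTGGTACCTCCACGCGAGCTCCAGTGCGCGGGAACAAT; then T→U.

5'-UAAAUGCCACGUGUUACGGGGGGAAUGUAGCUGGUACCUCCACGCGAGCUCCAGUGCGCGGGAACAAU-3'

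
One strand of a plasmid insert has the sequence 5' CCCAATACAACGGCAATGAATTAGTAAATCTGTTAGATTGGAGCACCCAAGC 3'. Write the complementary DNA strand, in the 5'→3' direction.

5'-GCTTGGGTGCTCCAATCTAACAGATTTACTAATTCATTGCCGTTGTATTGGG-3'

The complement of CCCAATACAACGGCAATGAATTAGTAAATCTGTTAGATTGGAGCACCCAAGC is GGGTTATGTTGCCGTTACTTAATCATTTAGACAATCTAACCTCGTGGGTTCG (A↔T, G↔C). DNA strands are antiparallel, so the complementary strand runs 3'→5'; reversing gives the 5'→3' form.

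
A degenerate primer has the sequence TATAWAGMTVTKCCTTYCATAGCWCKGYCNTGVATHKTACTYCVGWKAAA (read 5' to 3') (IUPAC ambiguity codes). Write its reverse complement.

5'-TTTMWCBGRAGTAMDATBCANGRCMGWGCTATGRAAGGMABAKCTWTATA-3'

Standard pairs A↔T, G↔C; ambiguity codes pair Y↔R, M↔K, W↔W, H↔D, V↔B, N↔N. Complement (ATATWTCKABAMGGAARGTATCGWGMCRGNACBTADMATGARGBCWMTTT), then reverse for 5'→3'.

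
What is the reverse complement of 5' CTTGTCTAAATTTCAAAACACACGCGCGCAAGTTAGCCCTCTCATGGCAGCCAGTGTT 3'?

5′-AACACTGGCTGCCATGAGAGGGCTAACTTGCGCGCGTGTGTTTTGAAATTTAGACAAG-3′

Reading the sequence 3'→5' and pairing each base (A↔T, G↔C) gives the reverse complement directly.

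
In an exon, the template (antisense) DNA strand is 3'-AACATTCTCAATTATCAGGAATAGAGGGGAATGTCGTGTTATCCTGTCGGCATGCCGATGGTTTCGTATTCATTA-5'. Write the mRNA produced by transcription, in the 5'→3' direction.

Reading the template 3'→5' as shown, RNA polymerase pairs each base (A→U, T→A, G↔C) to build mRNA 5'→3' directly.

5'-UUGUAAGAGUUAAUAGUCCUUAUCUCCCCUUACAGCACAAUAGGACAGCCGUACGGCUACCAAAGCAUAAGUAAU-3'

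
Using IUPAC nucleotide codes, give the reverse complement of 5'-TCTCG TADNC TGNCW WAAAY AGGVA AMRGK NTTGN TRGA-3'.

5'-TCYANCAANMCYKTTBCCTRTTTWWGNCAGNHTACGAGA-3'

Standard pairs A↔T, G↔C; ambiguity codes pair R↔Y, M↔K, W↔W, D↔H, V↔B, N↔N. Complement (AGAGCATHNGACNGWWTTTRTCCBTTKYCMNAACNAYCT), then reverse for 5'→3'.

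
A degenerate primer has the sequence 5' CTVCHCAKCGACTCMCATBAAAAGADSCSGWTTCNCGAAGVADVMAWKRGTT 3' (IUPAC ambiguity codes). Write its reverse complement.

5'-AACYMWTKBHTBCTTCGNGAAWCSGSHTCTTTTVATGKGAGTCGMTGDGBAG-3'

Standard pairs A↔T, G↔C; ambiguity codes pair R↔Y, M↔K, W↔W, S↔S, B↔V, D↔H, N↔N. Complement (GABGDGTMGCTGAGKGTAVTTTTCTHSGSCWAAGNGCTTCBTHBKTWMYCAA), then reverse for 5'→3'.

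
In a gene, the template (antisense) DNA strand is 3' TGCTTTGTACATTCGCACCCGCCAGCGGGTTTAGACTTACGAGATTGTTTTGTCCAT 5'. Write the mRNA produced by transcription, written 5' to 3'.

5′-ACGAAACAUGUAAGCGUGGGCGGUCGCCCAAAUCUGAAUGCUCUAACAAAACAGGUA-3′

Reading the template 3'→5' as shown, RNA polymerase pairs each base (A→U, T→A, G↔C) to build mRNA 5'→3' directly.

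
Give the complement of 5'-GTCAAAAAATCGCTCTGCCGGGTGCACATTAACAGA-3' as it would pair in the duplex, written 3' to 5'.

3'-CAGTTTTTTAGCGAGACGGCCCACGTGTAATTGTCT-5'

Base-pairing A↔T, G↔C gives the complement. The complementary strand is antiparallel, so paired with a 5'→3' strand it runs 3'→5'.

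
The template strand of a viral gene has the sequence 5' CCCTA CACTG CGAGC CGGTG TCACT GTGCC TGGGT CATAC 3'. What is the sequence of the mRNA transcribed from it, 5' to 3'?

RNA polymerase reads the template 3'→5' and synthesizes mRNA 5'→3' by base-pairing (A→U, T→A, G↔C). The complement of the template is GGGATGTGACGCTCGGCCACAGTGACACGGACCCAGTATG; antiparallel, so 5'→3' the coding strand is GTATGACCCAGGCACAGTGACACCGGCTCGCAGTGTAGGG. Replace T with U for the mRNA.

5'-GUAUGACCCAGGCACAGUGACACCGGCUCGCAGUGUAGGG-3'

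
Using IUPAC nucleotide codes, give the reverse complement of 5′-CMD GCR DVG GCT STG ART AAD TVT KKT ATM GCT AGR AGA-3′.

Standard pairs A↔T, G↔C; ambiguity codes pair R↔Y, M↔K, S↔S, D↔H, V↔B. Complement (GKHCGYHBCCGASACTYATTHABAMMATAKCGATCYTCT), then reverse for 5'→3'.

5'-TCTYCTAGCKATAMMABAHTTAYTCASAGCCBHYGCHKG-3'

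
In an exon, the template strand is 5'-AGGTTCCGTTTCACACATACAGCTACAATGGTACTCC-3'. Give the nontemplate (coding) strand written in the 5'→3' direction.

5'-GGAGTACCATTGTAGCTGTATGTGTGAAACGGAACCT-3'

The coding strand is complementary and antiparallel to the template: take the complement (A↔T, G↔C) and reverse.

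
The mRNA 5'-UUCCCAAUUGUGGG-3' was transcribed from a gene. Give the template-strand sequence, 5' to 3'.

Replace U with T to get the coding DNA strand: TTCCCAATTGTGGG. The template strand is its reverse complement (complement AAGGGTTAACACCC, then reverse).

5'-CCCACAATTGGGAA-3'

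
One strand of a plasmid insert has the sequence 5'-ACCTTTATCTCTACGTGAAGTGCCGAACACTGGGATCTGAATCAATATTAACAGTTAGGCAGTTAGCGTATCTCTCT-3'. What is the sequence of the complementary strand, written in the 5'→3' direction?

Pairing A↔T and G↔C gives TGGAAATAGAGATGCACTTCACGGCTTGTGACCCTAGACTTAGTTATAATTGTCAATCCGTCAATCGCATAGAGAGA, running 3'→5'. Reverse for the 5'→3' convention.

5'-AGAGAGATACGCTAACTGCCTAACTGTTAATATTGATTCAGATCCCAGTGTTCGGCACTTCACGTAGAGATAAAGGT-3'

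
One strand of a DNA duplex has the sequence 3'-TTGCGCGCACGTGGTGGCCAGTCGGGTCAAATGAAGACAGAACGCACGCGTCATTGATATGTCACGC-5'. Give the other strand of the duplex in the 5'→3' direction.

5′-AACGCGCGTGCACCACCGGTCAGCCCAGTTTACTTCTGTCTTGCGTGCGCAGTAACTATACAGTGCG-3′

The strand is given 3'→5', so its complement runs 5'→3' in the same left-to-right order: pair each base A↔T, G↔C.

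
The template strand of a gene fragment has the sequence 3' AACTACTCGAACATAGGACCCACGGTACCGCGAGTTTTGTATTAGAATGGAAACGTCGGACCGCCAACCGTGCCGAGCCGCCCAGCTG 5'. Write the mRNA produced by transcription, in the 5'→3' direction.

5′-UUGAUGAGCUUGUAUCCUGGGUGCCAUGGCGCUCAAAACAUAAUCUUACCUUUGCAGCCUGGCGGUUGGCACGGCUCGGCGGGUCGAC-3′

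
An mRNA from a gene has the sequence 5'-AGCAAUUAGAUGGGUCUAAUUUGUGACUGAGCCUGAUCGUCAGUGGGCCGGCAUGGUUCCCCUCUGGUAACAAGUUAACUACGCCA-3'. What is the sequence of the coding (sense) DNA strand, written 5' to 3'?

The coding DNA strand has the same 5'→3' sequence as the mRNA with U replaced by T.

5′-AGCAATTAGATGGGTCTAATTTGTGACTGAGCCTGATCGTCAGTGGGCCGGCATGGTTCCCCTCTGGTAACAAGTTAACTACGCCA-3′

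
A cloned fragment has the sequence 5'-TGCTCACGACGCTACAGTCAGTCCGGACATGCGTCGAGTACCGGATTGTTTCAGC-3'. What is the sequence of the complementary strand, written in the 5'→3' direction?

5′-GCTGAAACAATCCGGTACTCGACGCATGTCCGGACTGACTGTAGCGTCGTGAGCA-3′

Pairing A↔T and G↔C gives ACGAGTGCTGCGATGTCAGTCAGGCCTGTACGCAGCTCATGGCCTAACAAAGTCG, running 3'→5'. Reverse for the 5'→3' convention.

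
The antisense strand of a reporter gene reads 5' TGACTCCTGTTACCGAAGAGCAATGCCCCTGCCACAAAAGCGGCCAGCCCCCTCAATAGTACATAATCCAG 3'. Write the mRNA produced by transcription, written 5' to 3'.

RNA polymerase reads the template 3'→5' and synthesizes mRNA 5'→3' by base-pairing (A→U, T→A, G↔C). The complement of the template is ACTGAGGACAATGGCTTCTCGTTACGGGGACGGTGTTTTCGCCGGTCGGGGGAGTTATCATGTATTAGGTC; antiparallel, so 5'→3' the coding strand is CTGGATTATGTACTATTGAGGGGGCTGGCCGCTTTTGTGGCAGGGGCATTGCTCTTCGGTAACAGGAGTCA. Replace T with U for the mRNA.

5'-CUGGAUUAUGUACUAUUGAGGGGGCUGGCCGCUUUUGUGGCAGGGGCAUUGCUCUUCGGUAACAGGAGUCA-3'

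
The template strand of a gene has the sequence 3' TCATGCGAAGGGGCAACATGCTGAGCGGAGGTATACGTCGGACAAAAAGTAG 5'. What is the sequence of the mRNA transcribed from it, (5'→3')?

Reading the template 3'→5' as shown, RNA polymerase pairs each base (A→U, T→A, G↔C) to build mRNA 5'→3' directly.

5'-AGUACGCUUCCCCGUUGUACGACUCGCCUCCAUAUGCAGCCUGUUUUUCAUC-3'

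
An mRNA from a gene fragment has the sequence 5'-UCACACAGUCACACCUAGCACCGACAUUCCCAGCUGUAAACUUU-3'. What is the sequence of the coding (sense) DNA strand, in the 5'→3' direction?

5'-TCACACAGTCACACCTAGCACCGACATTCCCAGCTGTAAACTTT-3'

The coding DNA strand has the same 5'→3' sequence as the mRNA with U replaced by T.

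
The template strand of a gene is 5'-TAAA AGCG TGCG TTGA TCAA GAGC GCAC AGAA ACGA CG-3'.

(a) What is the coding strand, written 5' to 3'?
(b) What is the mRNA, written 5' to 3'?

(a) 5'-CGTCGTTTCTGTGCGCTCTTGATCAACGCACGCTTTTA-3'
(b) 5′-CGUCGUUUCUGUGCGCUCUUGAUCAACGCACGCUUUUA-3′

(a) The coding strand is the reverse complement of the template: complement ATTTTCGCACGCAACTAGTTCTCGCGTGTCTTTGCTGC, then reverse.
(b) mRNA has the coding-strand sequence with T→U.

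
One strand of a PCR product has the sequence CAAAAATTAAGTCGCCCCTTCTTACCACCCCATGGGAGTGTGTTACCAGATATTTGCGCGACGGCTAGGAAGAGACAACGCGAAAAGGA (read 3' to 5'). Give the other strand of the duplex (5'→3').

5'-GTTTTTAATTCAGCGGGGAAGAATGGTGGGGTACCCTCACACAATGGTCTATAAACGCGCTGCCGATCCTTCTCTGTTGCGCTTTTCCT-3'

The strand is given 3'→5', so its complement runs 5'→3' in the same left-to-right order: pair each base A↔T, G↔C.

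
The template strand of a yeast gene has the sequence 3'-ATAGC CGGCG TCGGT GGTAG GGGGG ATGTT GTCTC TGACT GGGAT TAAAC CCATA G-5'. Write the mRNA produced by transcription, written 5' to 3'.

5'-UAUCGGCCGCAGCCACCAUCCCCCCUACAACAGAGACUGACCCUAAUUUGGGUAUC-3'

Reading the template 3'→5' as shown, RNA polymerase pairs each base (A→U, T→A, G↔C) to build mRNA 5'→3' directly.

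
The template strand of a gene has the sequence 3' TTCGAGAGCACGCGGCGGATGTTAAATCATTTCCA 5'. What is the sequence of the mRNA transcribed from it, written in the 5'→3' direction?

5'-AAGCUCUCGUGCGCCGCCUACAAUUUAGUAAAGGU-3'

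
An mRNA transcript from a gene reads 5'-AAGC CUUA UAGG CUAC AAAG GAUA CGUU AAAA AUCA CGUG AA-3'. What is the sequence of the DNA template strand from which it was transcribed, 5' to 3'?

5'-TTCACGTGATTTTTAACGTATCCTTTGTAGCCTATAAGGCTT-3'

Replace U with T to get the coding DNA strand: AAGCCTTATAGGCTACAAAGGATACGTTAAAAATCACGTGAA. The template strand is its reverse complement (complement TTCGGAATATCCGATGTTTCCTATGCAATTTTTAGTGCACTT, then reverse).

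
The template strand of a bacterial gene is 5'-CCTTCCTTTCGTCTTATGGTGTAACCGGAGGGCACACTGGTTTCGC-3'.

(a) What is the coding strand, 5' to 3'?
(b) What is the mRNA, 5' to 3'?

(a) 5'-GCGAAACCAGTGTGCCCTCCGGTTACACCATAAGACGAAAGGAAGG-3'
(b) 5'-GCGAAACCAGUGUGCCCUCCGGUUACACCAUAAGACGAAAGGAAGG-3'

(a) The coding strand is the reverse complement of the template: complement GGAAGGAAAGCAGAATACCACATTGGCCTCCCGTGTGACCAAAGCG, then reverse.
(b) mRNA has the coding-strand sequence with T→U.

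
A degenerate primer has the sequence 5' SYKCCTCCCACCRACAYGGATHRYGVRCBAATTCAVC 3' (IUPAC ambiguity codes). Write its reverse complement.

Standard pairs A↔T, G↔C; ambiguity codes pair R↔Y, K↔M, S↔S, B↔V, H↔D. Complement (SRMGGAGGGTGGYTGTRCCTADYRCBYGVTTAAGTBG), then reverse for 5'→3'.

5′-GBTGAATTVGYBCRYDATCCRTGTYGGTGGGAGGMRS-3′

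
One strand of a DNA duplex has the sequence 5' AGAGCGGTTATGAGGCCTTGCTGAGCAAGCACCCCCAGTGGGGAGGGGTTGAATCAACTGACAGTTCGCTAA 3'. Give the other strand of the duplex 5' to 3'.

5'-TTAGCGAACTGTCAGTTGATTCAACCCCTCCCCACTGGGGGTGCTTGCTCAGCAAGGCCTCATAACCGCTCT-3'

Pairing A↔T and G↔C gives TCTCGCCAATACTCCGGAACGACTCGTTCGTGGGGGTCACCCCTCCCCAACTTAGTTGACTGTCAAGCGATT, running 3'→5'. Reverse for the 5'→3' convention.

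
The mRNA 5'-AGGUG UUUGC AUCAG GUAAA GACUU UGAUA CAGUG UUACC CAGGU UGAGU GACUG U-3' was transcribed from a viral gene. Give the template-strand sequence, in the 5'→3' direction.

5'-ACAGTCACTCAACCTGGGTAACACTGTATCAAAGTCTTTACCTGATGCAAACACCT-3'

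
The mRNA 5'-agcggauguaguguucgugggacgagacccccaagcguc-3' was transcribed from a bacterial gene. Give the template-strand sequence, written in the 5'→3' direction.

Replace U with T to get the coding DNA strand: AGCGGATGTAGTGTTCGTGGGACGAGACCCCCAAGCGTC. The template strand is its reverse complement (complement TCGCCTACATCACAAGCACCCTGCTCTGGGGGTTCGCAG, then reverse).

5'-GACGCTTGGGGGTCTCGTCCCACGAACACTACATCCGCT-3'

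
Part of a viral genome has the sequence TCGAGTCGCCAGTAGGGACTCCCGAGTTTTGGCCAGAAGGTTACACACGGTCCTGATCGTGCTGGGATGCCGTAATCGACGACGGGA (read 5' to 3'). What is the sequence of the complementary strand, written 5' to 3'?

5'-TCCCGTCGTCGATTACGGCATCCCAGCACGATCAGGACCGTGTGTAACCTTCTGGCCAAAACTCGGGAGTCCCTACTGGCGACTCGA-3'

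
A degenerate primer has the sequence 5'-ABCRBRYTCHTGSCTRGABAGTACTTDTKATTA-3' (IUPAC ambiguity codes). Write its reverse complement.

5'-TAATMAHAAGTACTVTCYAGSCADGARYVYGVT-3'

Standard pairs A↔T, G↔C; ambiguity codes pair R↔Y, K↔M, S↔S, B↔V, D↔H. Complement (TVGYVYRAGDACSGAYCTVTCATGAAHAMTAAT), then reverse for 5'→3'.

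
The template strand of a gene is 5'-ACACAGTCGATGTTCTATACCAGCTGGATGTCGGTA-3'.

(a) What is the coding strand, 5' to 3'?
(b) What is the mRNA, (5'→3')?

(a) 5'-TACCGACATCCAGCTGGTATAGAACATCGACTGTGT-3'
(b) 5'-UACCGACAUCCAGCUGGUAUAGAACAUCGACUGUGU-3'

(a) The coding strand is the reverse complement of the template: complement TGTGTCAGCTACAAGATATGGTCGACCTACAGCCAT, then reverse.
(b) mRNA has the coding-strand sequence with T→U.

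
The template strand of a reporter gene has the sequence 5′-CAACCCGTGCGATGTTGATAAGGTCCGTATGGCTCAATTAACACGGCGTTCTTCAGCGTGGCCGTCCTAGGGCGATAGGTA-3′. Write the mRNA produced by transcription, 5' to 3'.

5'-UACCUAUCGCCCUAGGACGGCCACGCUGAAGAACGCCGUGUUAAUUGAGCCAUACGGACCUUAUCAACAUCGCACGGGUUG-3'

RNA polymerase reads the template 3'→5' and synthesizes mRNA 5'→3' by base-pairing (A→U, T→A, G↔C). The complement of the template is GTTGGGCACGCTACAACTATTCCAGGCATACCGAGTTAATTGTGCCGCAAGAAGTCGCACCGGCAGGATCCCGCTATCCAT; antiparallel, so 5'→3' the coding strand is TACCTATCGCCCTAGGACGGCCACGCTGAAGAACGCCGTGTTAATTGAGCCATACGGACCTTATCAACATCGCACGGGTTG. Replace T with U for the mRNA.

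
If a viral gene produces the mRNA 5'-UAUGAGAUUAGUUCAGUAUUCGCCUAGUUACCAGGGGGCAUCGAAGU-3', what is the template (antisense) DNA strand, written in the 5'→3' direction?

Replace U with T to get the coding DNA strand: TATGAGATTAGTTCAGTATTCGCCTAGTTACCAGGGGGCATCGAAGT. The template strand is its reverse complement (complement ATACTCTAATCAAGTCATAAGCGGATCAATGGTCCCCCGTAGCTTCA, then reverse).

5'-ACTTCGATGCCCCCTGGTAACTAGGCGAATACTGAACTAATCTCATA-3'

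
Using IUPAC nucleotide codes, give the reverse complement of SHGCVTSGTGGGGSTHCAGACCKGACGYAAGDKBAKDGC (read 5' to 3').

5'-GCHMTVMHCTTRCGTCMGGTCTGDASCCCCACSABGCDS-3'

Standard pairs A↔T, G↔C; ambiguity codes pair Y↔R, K↔M, S↔S, B↔V, D↔H. Complement (SDCGBASCACCCCSADGTCTGGMCTGCRTTCHMVTMHCG), then reverse for 5'→3'.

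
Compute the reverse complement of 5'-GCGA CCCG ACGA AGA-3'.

Reading the sequence 3'→5' and pairing each base (A↔T, G↔C) gives the reverse complement directly.

5′-TCTTCGTCGGGTCGC-3′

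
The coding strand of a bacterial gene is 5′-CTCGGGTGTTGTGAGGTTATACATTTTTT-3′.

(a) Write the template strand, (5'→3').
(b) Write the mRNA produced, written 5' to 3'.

(a) 5'-AAAAAATGTATAACCTCACAACACCCGAG-3'
(b) 5'-CUCGGGUGUUGUGAGGUUAUACAUUUUUU-3'

(a) The template strand is the reverse complement of the coding strand: complement GAGCCCACAACACTCCAATATGTAAAAAA, then reverse.
(b) mRNA matches the coding strand with T→U.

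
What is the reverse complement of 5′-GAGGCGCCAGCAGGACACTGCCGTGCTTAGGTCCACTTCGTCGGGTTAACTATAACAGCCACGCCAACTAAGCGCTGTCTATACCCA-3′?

Reading the sequence 3'→5' and pairing each base (A↔T, G↔C) gives the reverse complement directly.

5'-TGGGTATAGACAGCGCTTAGTTGGCGTGGCTGTTATAGTTAACCCGACGAAGTGGACCTAAGCACGGCAGTGTCCTGCTGGCGCCTC-3'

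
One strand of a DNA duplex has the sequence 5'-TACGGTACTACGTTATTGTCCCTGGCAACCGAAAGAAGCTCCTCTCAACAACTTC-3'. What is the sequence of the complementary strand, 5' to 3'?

5′-GAAGTTGTTGAGAGGAGCTTCTTTCGGTTGCCAGGGACAATAACGTAGTACCGTA-3′

The complement of TACGGTACTACGTTATTGTCCCTGGCAACCGAAAGAAGCTCCTCTCAACAACTTC is ATGCCATGATGCAATAACAGGGACCGTTGGCTTTCTTCGAGGAGAGTTGTTGAAG (A↔T, G↔C). DNA strands are antiparallel, so the complementary strand runs 3'→5'; reversing gives the 5'→3' form.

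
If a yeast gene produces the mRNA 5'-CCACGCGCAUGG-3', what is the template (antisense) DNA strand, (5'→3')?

Replace U with T to get the coding DNA strand: CCACGCGCATGG. The template strand is its reverse complement (complement GGTGCGCGTACC, then reverse).

5'-CCATGCGCGTGG-3'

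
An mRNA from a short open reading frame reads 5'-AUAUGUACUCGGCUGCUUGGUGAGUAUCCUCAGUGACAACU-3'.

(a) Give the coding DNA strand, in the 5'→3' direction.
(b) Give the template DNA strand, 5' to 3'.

(a) 5′-ATATGTACTCGGCTGCTTGGTGAGTATCCTCAGTGACAACT-3′
(b) 5′-AGTTGTCACTGAGGATACTCACCAAGCAGCCGAGTACATAT-3′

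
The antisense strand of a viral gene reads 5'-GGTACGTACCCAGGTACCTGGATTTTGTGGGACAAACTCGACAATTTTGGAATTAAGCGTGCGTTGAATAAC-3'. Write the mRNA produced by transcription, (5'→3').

RNA polymerase reads the template 3'→5' and synthesizes mRNA 5'→3' by base-pairing (A→U, T→A, G↔C). The complement of the template is CCATGCATGGGTCCATGGACCTAAAACACCCTGTTTGAGCTGTTAAAACCTTAATTCGCACGCAACTTATTG; antiparallel, so 5'→3' the coding strand is GTTATTCAACGCACGCTTAATTCCAAAATTGTCGAGTTTGTCCCACAAAATCCAGGTACCTGGGTACGTACC. Replace T with U for the mRNA.

5'-GUUAUUCAACGCACGCUUAAUUCCAAAAUUGUCGAGUUUGUCCCACAAAAUCCAGGUACCUGGGUACGUACC-3'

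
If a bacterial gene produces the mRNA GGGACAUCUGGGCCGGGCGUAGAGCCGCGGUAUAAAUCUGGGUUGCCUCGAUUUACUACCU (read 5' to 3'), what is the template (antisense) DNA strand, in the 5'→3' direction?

5'-AGGTAGTAAATCGAGGCAACCCAGATTTATACCGCGGCTCTACGCCCGGCCCAGATGTCCC-3'

Replace U with T to get the coding DNA strand: GGGACATCTGGGCCGGGCGTAGAGCCGCGGTATAAATCTGGGTTGCCTCGATTTACTACCT. The template strand is its reverse complement (complement CCCTGTAGACCCGGCCCGCATCTCGGCGCCATATTTAGACCCAACGGAGCTAAATGATGGA, then reverse).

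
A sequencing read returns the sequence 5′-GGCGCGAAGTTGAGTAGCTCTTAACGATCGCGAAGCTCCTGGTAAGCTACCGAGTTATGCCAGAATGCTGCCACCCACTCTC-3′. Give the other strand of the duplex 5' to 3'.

The complement of GGCGCGAAGTTGAGTAGCTCTTAACGATCGCGAAGCTCCTGGTAAGCTACCGAGTTATGCCAGAATGCTGCCACCCACTCTC is CCGCGCTTCAACTCATCGAGAATTGCTAGCGCTTCGAGGACCATTCGATGGCTCAATACGGTCTTACGACGGTGGGTGAGAG (A↔T, G↔C). DNA strands are antiparallel, so the complementary strand runs 3'→5'; reversing gives the 5'→3' form.

5'-GAGAGTGGGTGGCAGCATTCTGGCATAACTCGGTAGCTTACCAGGAGCTTCGCGATCGTTAAGAGCTACTCAACTTCGCGCC-3'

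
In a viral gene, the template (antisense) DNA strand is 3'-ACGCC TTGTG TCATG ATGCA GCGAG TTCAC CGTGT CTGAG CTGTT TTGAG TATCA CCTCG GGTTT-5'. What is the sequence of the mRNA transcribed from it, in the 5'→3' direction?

5'-UGCGGAACACAGUACUACGUCGCUCAAGUGGCACAGACUCGACAAAACUCAUAGUGGAGCCCAAA-3'

Reading the template 3'→5' as shown, RNA polymerase pairs each base (A→U, T→A, G↔C) to build mRNA 5'→3' directly.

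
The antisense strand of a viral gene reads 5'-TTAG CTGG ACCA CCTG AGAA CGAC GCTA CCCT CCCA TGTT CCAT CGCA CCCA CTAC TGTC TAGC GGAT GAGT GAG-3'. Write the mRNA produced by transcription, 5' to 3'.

RNA polymerase reads the template 3'→5' and synthesizes mRNA 5'→3' by base-pairing (A→U, T→A, G↔C). The complement of the template is AATCGACCTGGTGGACTCTTGCTGCGATGGGAGGGTACAAGGTAGCGTGGGTGATGACAGATCGCCTACTCACTC; antiparallel, so 5'→3' the coding strand is CTCACTCATCCGCTAGACAGTAGTGGGTGCGATGGAACATGGGAGGGTAGCGTCGTTCTCAGGTGGTCCAGCTAA. Replace T with U for the mRNA.

5'-CUCACUCAUCCGCUAGACAGUAGUGGGUGCGAUGGAACAUGGGAGGGUAGCGUCGUUCUCAGGUGGUCCAGCUAA-3'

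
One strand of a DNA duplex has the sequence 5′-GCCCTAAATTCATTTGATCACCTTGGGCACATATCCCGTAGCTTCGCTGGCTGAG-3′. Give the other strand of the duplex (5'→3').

The complement of GCCCTAAATTCATTTGATCACCTTGGGCACATATCCCGTAGCTTCGCTGGCTGAG is CGGGATTTAAGTAAACTAGTGGAACCCGTGTATAGGGCATCGAAGCGACCGACTC (A↔T, G↔C). DNA strands are antiparallel, so the complementary strand runs 3'→5'; reversing gives the 5'→3' form.

5'-CTCAGCCAGCGAAGCTACGGGATATGTGCCCAAGGTGATCAAATGAATTTAGGGC-3'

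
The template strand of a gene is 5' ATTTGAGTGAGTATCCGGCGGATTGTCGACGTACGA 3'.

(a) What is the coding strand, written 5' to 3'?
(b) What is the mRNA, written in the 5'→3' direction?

(a) 5'-TCGTACGTCGACAATCCGCCGGATACTCACTCAAAT-3'
(b) 5'-UCGUACGUCGACAAUCCGCCGGAUACUCACUCAAAU-3'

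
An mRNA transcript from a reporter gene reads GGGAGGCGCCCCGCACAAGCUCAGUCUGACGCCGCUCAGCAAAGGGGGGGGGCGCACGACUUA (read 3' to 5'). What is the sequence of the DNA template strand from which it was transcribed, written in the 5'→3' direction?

5'-CCCTCCGCGGGGCGTGTTCGAGTCAGACTGCGGCGAGTCGTTTCCCCCCCCCGCGTGCTGAAT-3'

Written 5'→3' the mRNA is AUUCAGCACGCGGGGGGGGGAAACGACUCGCCGCAGUCUGACUCGAACACGCCCCGCGGAGGG, so the coding DNA strand is ATTCAGCACGCGGGGGGGGGAAACGACTCGCCGCAGTCTGACTCGAACACGCCCCGCGGAGGG. The template is its reverse complement.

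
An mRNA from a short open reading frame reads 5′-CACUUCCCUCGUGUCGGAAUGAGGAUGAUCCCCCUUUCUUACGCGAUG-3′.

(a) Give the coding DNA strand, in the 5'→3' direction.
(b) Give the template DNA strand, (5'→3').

(a) 5'-CACTTCCCTCGTGTCGGAATGAGGATGATCCCCCTTTCTTACGCGATG-3'
(b) 5′-CATCGCGTAAGAAAGGGGGATCATCCTCATTCCGACACGAGGGAAGTG-3′

(a) The coding strand matches the mRNA with U→T.
(b) The template strand is the reverse complement of the coding strand.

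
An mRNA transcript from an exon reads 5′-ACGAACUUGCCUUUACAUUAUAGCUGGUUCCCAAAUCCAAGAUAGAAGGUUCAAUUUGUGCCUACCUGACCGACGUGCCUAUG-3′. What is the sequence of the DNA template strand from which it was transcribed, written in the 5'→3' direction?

Replace U with T to get the coding DNA strand: ACGAACTTGCCTTTACATTATAGCTGGTTCCCAAATCCAAGATAGAAGGTTCAATTTGTGCCTACCTGACCGACGTGCCTATG. The template strand is its reverse complement (complement TGCTTGAACGGAAATGTAATATCGACCAAGGGTTTAGGTTCTATCTTCCAAGTTAAACACGGATGGACTGGCTGCACGGATAC, then reverse).

5'-CATAGGCACGTCGGTCAGGTAGGCACAAATTGAACCTTCTATCTTGGATTTGGGAACCAGCTATAATGTAAAGGCAAGTTCGT-3'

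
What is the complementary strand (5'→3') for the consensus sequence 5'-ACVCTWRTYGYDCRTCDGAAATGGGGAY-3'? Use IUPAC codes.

5'-RTCCCCATTTCHGAYGHRCRAYWAGBGT-3'

Standard pairs A↔T, G↔C; ambiguity codes pair R↔Y, W↔W, D↔H, V↔B. Complement (TGBGAWYARCRHGYAGHCTTTACCCCTR), then reverse for 5'→3'.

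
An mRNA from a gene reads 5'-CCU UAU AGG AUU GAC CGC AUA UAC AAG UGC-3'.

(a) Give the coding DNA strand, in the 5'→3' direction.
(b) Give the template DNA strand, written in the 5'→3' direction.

(a) The coding strand matches the mRNA with U→T.
(b) The template strand is the reverse complement of the coding strand.

(a) 5'-CCTTATAGGATTGACCGCATATACAAGTGC-3'
(b) 5′-GCACTTGTATATGCGGTCAATCCTATAAGG-3′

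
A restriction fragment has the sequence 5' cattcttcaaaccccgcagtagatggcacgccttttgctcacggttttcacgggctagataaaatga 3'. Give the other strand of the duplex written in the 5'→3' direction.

The complement of CATTCTTCAAACCCCGCAGTAGATGGCACGCCTTTTGCTCACGGTTTTCACGGGCTAGATAAAATGA is GTAAGAAGTTTGGGGCGTCATCTACCGTGCGGAAAACGAGTGCCAAAAGTGCCCGATCTATTTTACT (A↔T, G↔C). DNA strands are antiparallel, so the complementary strand runs 3'→5'; reversing gives the 5'→3' form.

5'-TCATTTTATCTAGCCCGTGAAAACCGTGAGCAAAAGGCGTGCCATCTACTGCGGGGTTTGAAGAATG-3'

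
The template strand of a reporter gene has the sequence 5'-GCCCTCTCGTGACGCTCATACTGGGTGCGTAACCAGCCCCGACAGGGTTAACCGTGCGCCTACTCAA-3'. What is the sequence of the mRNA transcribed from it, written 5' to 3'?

5′-UUGAGUAGGCGCACGGUUAACCCUGUCGGGGCUGGUUACGCACCCAGUAUGAGCGUCACGAGAGGGC-3′

RNA polymerase reads the template 3'→5' and synthesizes mRNA 5'→3' by base-pairing (A→U, T→A, G↔C). The complement of the template is CGGGAGAGCACTGCGAGTATGACCCACGCATTGGTCGGGGCTGTCCCAATTGGCACGCGGATGAGTT; antiparallel, so 5'→3' the coding strand is TTGAGTAGGCGCACGGTTAACCCTGTCGGGGCTGGTTACGCACCCAGTATGAGCGTCACGAGAGGGC. Replace T with U for the mRNA.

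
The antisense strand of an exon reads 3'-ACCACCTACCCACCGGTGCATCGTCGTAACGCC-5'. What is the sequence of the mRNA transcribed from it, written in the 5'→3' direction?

5'-UGGUGGAUGGGUGGCCACGUAGCAGCAUUGCGG-3'

Reading the template 3'→5' as shown, RNA polymerase pairs each base (A→U, T→A, G↔C) to build mRNA 5'→3' directly.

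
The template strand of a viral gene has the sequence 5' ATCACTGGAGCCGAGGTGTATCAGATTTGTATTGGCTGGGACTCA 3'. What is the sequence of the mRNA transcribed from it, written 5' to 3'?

RNA polymerase reads the template 3'→5' and synthesizes mRNA 5'→3' by base-pairing (A→U, T→A, G↔C). The complement of the template is TAGTGACCTCGGCTCCACATAGTCTAAACATAACCGACCCTGAGT; antiparallel, so 5'→3' the coding strand is TGAGTCCCAGCCAATACAAATCTGATACACCTCGGCTCCAGTGAT. Replace T with U for the mRNA.

5′-UGAGUCCCAGCCAAUACAAAUCUGAUACACCUCGGCUCCAGUGAU-3′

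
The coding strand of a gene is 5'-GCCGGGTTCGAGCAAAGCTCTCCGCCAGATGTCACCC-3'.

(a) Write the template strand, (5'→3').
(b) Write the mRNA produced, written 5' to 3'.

(a) 5'-GGGTGACATCTGGCGGAGAGCTTTGCTCGAACCCGGC-3'
(b) 5'-GCCGGGUUCGAGCAAAGCUCUCCGCCAGAUGUCACCC-3'

(a) The template strand is the reverse complement of the coding strand: complement CGGCCCAAGCTCGTTTCGAGAGGCGGTCTACAGTGGG, then reverse.
(b) mRNA matches the coding strand with T→U.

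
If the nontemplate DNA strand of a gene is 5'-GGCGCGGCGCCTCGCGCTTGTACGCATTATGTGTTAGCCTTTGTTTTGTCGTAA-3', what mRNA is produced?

mRNA has the coding-strand sequence with U in place of T.

5′-GGCGCGGCGCCUCGCGCUUGUACGCAUUAUGUGUUAGCCUUUGUUUUGUCGUAA-3′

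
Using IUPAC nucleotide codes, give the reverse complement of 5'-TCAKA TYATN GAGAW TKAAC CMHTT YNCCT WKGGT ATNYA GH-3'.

Standard pairs A↔T, G↔C; ambiguity codes pair Y↔R, M↔K, W↔W, H↔D, N↔N. Complement (AGTMTARTANCTCTWAMTTGGKDAARNGGAWMCCATANRTCD), then reverse for 5'→3'.

5'-DCTRNATACCMWAGGNRAADKGGTTMAWTCTCNATRATMTGA-3'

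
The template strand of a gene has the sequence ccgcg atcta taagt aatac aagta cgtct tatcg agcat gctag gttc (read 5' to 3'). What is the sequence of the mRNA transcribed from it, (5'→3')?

The mRNA has the sequence of the coding strand (reverse complement of the template) with T→U. Reverse complement of CCGCGATCTATAAGTAATACAAGTACGTCTTATCGAGCATGCTAGGTTC is GAACCTAGCATGCTCGATAAGACGTACTTGTATTACTTATAGATCGCGG; then T→U.

5'-GAACCUAGCAUGCUCGAUAAGACGUACUUGUAUUACUUAUAGAUCGCGG-3'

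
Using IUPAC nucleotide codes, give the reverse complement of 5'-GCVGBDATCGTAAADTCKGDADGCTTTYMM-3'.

Standard pairs A↔T, G↔C; ambiguity codes pair Y↔R, M↔K, B↔V, D↔H. Complement (CGBCVHTAGCATTTHAGMCHTHCGAAARKK), then reverse for 5'→3'.

5'-KKRAAAGCHTHCMGAHTTTACGATHVCBGC-3'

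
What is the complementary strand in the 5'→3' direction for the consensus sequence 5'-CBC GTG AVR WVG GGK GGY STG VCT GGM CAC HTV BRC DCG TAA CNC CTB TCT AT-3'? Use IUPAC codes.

Standard pairs A↔T, G↔C; ambiguity codes pair R↔Y, M↔K, W↔W, S↔S, B↔V, D↔H, N↔N. Complement (GVGCACTBYWBCCCMCCRSACBGACCKGTGDABVYGHGCATTGNGGAVAGATA), then reverse for 5'→3'.

5'-ATAGAVAGGNGTTACGHGYVBADGTGKCCAGBCASRCCMCCCBWYBTCACGVG-3'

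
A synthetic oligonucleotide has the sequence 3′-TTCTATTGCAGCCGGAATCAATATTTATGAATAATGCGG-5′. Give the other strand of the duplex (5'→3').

The strand is given 3'→5', so its complement runs 5'→3' in the same left-to-right order: pair each base A↔T, G↔C.

5'-AAGATAACGTCGGCCTTAGTTATAAATACTTATTACGCC-3'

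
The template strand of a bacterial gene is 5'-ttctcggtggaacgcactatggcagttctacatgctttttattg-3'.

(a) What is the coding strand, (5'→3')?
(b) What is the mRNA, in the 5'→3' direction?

(a) The coding strand is the reverse complement of the template: complement AAGAGCCACCTTGCGTGATACCGTCAAGATGTACGAAAAATAAC, then reverse.
(b) mRNA has the coding-strand sequence with T→U.

(a) 5'-CAATAAAAAGCATGTAGAACTGCCATAGTGCGTTCCACCGAGAA-3'
(b) 5'-CAAUAAAAAGCAUGUAGAACUGCCAUAGUGCGUUCCACCGAGAA-3'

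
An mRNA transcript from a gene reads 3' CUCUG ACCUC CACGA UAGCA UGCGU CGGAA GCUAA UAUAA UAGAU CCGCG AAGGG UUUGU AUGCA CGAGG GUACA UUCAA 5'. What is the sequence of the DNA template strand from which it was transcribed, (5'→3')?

5'-GAGACTGGAGGTGCTATCGTACGCAGCCTTCGATTATATTATCTAGGCGCTTCCCAAACATACGTGCTCCCATGTAAGTT-3'

Written 5'→3' the mRNA is AACUUACAUGGGAGCACGUAUGUUUGGGAAGCGCCUAGAUAAUAUAAUCGAAGGCUGCGUACGAUAGCACCUCCAGUCUC, so the coding DNA strand is AACTTACATGGGAGCACGTATGTTTGGGAAGCGCCTAGATAATATAATCGAAGGCTGCGTACGATAGCACCTCCAGTCTC. The template is its reverse complement.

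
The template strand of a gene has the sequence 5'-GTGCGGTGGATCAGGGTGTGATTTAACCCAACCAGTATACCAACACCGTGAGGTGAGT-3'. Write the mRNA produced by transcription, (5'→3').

5'-ACUCACCUCACGGUGUUGGUAUACUGGUUGGGUUAAAUCACACCCUGAUCCACCGCAC-3'

The mRNA has the sequence of the coding strand (reverse complement of the template) with T→U. Reverse complement of GTGCGGTGGATCAGGGTGTGATTTAACCCAACCAGTATACCAACACCGTGAGGTGAGT is ACTCACCTCACGGTGTTGGTATACTGGTTGGGTTAAATCACACCCTGATCCACCGCAC; then T→U.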